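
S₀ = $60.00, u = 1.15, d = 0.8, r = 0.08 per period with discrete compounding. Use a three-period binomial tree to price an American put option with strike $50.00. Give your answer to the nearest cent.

Risk-neutral probability p = (1 + 0.08 − 0.8)/(1.15 − 0.8) = 0.2800/0.3500 = 0.8000
Terminal stock prices: S_uuu = 91.25, S_uud = 63.48, S_udd = 44.16, S_ddd = 30.72
Terminal payoffs (K − S): max(-41.25, 0) = 0, max(-13.48, 0) = 0, max(5.84, 0) = 5.84, max(19.28, 0) = 19.28
Node uu (S = 79.35): continuation = 1/1.08·[0.8000·0.0000 + 0.2000·0.0000] = 0.0000; exercise value = 0.0000 ≤ continuation, so V_uu = 0.0000
Node ud (S = 55.2): continuation = 1/1.08·[0.8000·0.0000 + 0.2000·5.8400] = 1.0815; exercise value = 0.0000 ≤ continuation, so V_ud = 1.0815
Node dd (S = 38.4): continuation = 1/1.08·[0.8000·5.8400 + 0.2000·19.2800] = 7.8963; exercise value = 11.6000 > continuation, so V_dd = 11.6000 (exercise)
Node u (S = 69): continuation = 1/1.08·[0.8000·0.0000 + 0.2000·1.0815] = 0.2003; exercise value = 0.0000 ≤ continuation, so V_u = 0.2003
Node d (S = 48): continuation = 1/1.08·[0.8000·1.0815 + 0.2000·11.6000] = 2.9492; exercise value = 2.0000 ≤ continuation, so V_d = 2.9492
Node 0 (S = 60): continuation = 1/1.08·[0.8000·0.2003 + 0.2000·2.9492] = 0.6945; exercise value = 0.0000 ≤ continuation, so V_0 = 0.6945

$0.69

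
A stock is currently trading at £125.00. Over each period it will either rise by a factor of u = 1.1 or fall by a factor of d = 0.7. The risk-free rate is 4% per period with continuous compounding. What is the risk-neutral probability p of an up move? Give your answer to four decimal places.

Risk-neutral probability p = (e^0.04 − 0.7)/(1.1 − 0.7) = 0.3408/0.4000 = 0.8520

p = 0.8520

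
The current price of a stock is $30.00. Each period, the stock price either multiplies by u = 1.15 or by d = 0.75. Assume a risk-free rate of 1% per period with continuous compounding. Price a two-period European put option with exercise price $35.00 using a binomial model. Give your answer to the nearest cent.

Risk-neutral probability p = (e^0.01 − 0.75)/(1.15 − 0.75) = 0.2601/0.4000 = 0.6501
Terminal stock prices: S_uu = 39.67, S_ud = 25.88, S_dd = 16.88
Terminal payoffs (K − S): max(-4.675, 0) = 0, max(9.125, 0) = 9.125, max(18.12, 0) = 18.12
Node u (S = 34.5): V_u = e^(−0.01)·[0.6501·0.0000 + 0.3499·9.1250] = 3.1608
Node d (S = 22.5): V_d = e^(−0.01)·[0.6501·9.1250 + 0.3499·18.1250] = 12.1517
Node 0 (S = 30): V_0 = e^(−0.01)·[0.6501·3.1608 + 0.3499·12.1517] = 6.2438

$6.24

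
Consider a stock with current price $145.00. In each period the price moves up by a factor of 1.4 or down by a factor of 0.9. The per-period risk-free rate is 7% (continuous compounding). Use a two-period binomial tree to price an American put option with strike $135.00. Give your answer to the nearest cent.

$6.55

Risk-neutral probability p = (e^0.07 − 0.9)/(1.4 − 0.9) = 0.1725/0.5000 = 0.3450
Terminal stock prices: S_uu = 284.2, S_ud = 182.7, S_dd = 117.5
Terminal payoffs (K − S): max(-149.2, 0) = 0, max(-47.7, 0) = 0, max(17.55, 0) = 17.55
Node u (S = 203): continuation = e^(−0.07)·[0.3450·0.0000 + 0.6550·0.0000] = 0.0000; exercise value = 0.0000 ≤ continuation, so V_u = 0.0000
Node d (S = 130.5): continuation = e^(−0.07)·[0.3450·0.0000 + 0.6550·17.5500] = 10.7178; exercise value = 4.5000 ≤ continuation, so V_d = 10.7178
Node 0 (S = 145): continuation = e^(−0.07)·[0.3450·0.0000 + 0.6550·10.7178] = 6.5454; exercise value = 0.0000 ≤ continuation, so V_0 = 6.5454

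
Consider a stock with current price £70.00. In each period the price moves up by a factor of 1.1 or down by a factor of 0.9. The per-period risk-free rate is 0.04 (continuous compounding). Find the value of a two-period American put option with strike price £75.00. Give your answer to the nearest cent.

£5.00

Risk-neutral probability p = (e^0.04 − 0.9)/(1.1 − 0.9) = 0.1408/0.2000 = 0.7041
Terminal stock prices: S_uu = 84.7, S_ud = 69.3, S_dd = 56.7
Terminal payoffs (K − S): max(-9.7, 0) = 0, max(5.7, 0) = 5.7, max(18.3, 0) = 18.3
Node u (S = 77): continuation = e^(−0.04)·[0.7041·0.0000 + 0.2959·5.7000] = 1.6207; exercise value = 0.0000 ≤ continuation, so V_u = 1.6207
Node d (S = 63): continuation = e^(−0.04)·[0.7041·5.7000 + 0.2959·18.3000] = 9.0592; exercise value = 12.0000 > continuation, so V_d = 12.0000 (exercise)
Node 0 (S = 70): continuation = e^(−0.04)·[0.7041·1.6207 + 0.2959·12.0000] = 4.5085; exercise value = 5.0000 > continuation, so V_0 = 5.0000 (exercise)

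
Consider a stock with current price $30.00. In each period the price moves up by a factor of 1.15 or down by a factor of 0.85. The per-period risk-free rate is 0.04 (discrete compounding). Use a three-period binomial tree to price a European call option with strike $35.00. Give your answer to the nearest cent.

Risk-neutral probability p = (1 + 0.04 − 0.85)/(1.15 − 0.85) = 0.1900/0.3000 = 0.6333
Terminal stock prices: S_uuu = 45.63, S_uud = 33.72, S_udd = 24.93, S_ddd = 18.42
Terminal payoffs (S − K): max(10.63, 0) = 10.63, max(-1.276, 0) = 0, max(-10.07, 0) = 0, max(-16.58, 0) = 0
Node uu (S = 39.67): V_uu = 1/1.04·[0.6333·10.6262 + 0.3667·0.0000] = 6.4711
Node ud (S = 29.32): V_ud = 1/1.04·[0.6333·0.0000 + 0.3667·0.0000] = 0.0000
Node dd (S = 21.67): V_dd = 1/1.04·[0.6333·0.0000 + 0.3667·0.0000] = 0.0000
Node u (S = 34.5): V_u = 1/1.04·[0.6333·6.4711 + 0.3667·0.0000] = 3.9407
Node d (S = 25.5): V_d = 1/1.04·[0.6333·0.0000 + 0.3667·0.0000] = 0.0000
Node 0 (S = 30): V_0 = 1/1.04·[0.6333·3.9407 + 0.3667·0.0000] = 2.3998

$2.40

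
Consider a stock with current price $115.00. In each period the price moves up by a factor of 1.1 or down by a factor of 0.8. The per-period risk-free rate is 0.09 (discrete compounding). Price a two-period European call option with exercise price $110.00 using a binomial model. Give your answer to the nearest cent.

$22.93

Risk-neutral probability p = (1 + 0.09 − 0.8)/(1.1 − 0.8) = 0.2900/0.3000 = 0.9667
Terminal stock prices: S_uu = 139.2, S_ud = 101.2, S_dd = 73.6
Terminal payoffs (S − K): max(29.15, 0) = 29.15, max(-8.8, 0) = 0, max(-36.4, 0) = 0
Node u (S = 126.5): V_u = 1/1.09·[0.9667·29.1500 + 0.0333·0.0000] = 25.8517
Node d (S = 92): V_d = 1/1.09·[0.9667·0.0000 + 0.0333·0.0000] = 0.0000
Node 0 (S = 115): V_0 = 1/1.09·[0.9667·25.8517 + 0.0333·0.0000] = 22.9266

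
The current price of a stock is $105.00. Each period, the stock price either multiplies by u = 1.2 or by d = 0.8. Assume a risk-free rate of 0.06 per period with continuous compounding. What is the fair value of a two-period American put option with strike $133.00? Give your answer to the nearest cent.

Risk-neutral probability p = (e^0.06 − 0.8)/(1.2 − 0.8) = 0.2618/0.4000 = 0.6546
Terminal stock prices: S_uu = 151.2, S_ud = 100.8, S_dd = 67.2
Terminal payoffs (K − S): max(-18.2, 0) = 0, max(32.2, 0) = 32.2, max(65.8, 0) = 65.8
Node u (S = 126): continuation = e^(−0.06)·[0.6546·0.0000 + 0.3454·32.2000] = 10.4745; exercise value = 7.0000 ≤ continuation, so V_u = 10.4745
Node d (S = 84): continuation = e^(−0.06)·[0.6546·32.2000 + 0.3454·65.8000] = 41.2547; exercise value = 49.0000 > continuation, so V_d = 49.0000 (exercise)
Node 0 (S = 105): continuation = e^(−0.06)·[0.6546·10.4745 + 0.3454·49.0000] = 22.3966; exercise value = 28.0000 > continuation, so V_0 = 28.0000 (exercise)

$28.00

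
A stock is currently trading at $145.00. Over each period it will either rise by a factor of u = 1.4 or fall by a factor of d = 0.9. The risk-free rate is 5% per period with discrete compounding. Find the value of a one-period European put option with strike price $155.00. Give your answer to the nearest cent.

Risk-neutral probability p = (1 + 0.05 − 0.9)/(1.4 − 0.9) = 0.1500/0.5000 = 0.3000
Terminal stock prices: S_u = 203, S_d = 130.5
Terminal payoffs (K − S): max(-48, 0) = 0, max(24.5, 0) = 24.5
Node 0 (S = 145): V_0 = 1/1.05·[0.3000·0.0000 + 0.7000·24.5000] = 16.3333

$16.33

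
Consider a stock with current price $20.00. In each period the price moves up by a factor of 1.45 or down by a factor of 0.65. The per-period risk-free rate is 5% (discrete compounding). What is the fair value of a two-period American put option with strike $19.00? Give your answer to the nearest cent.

$2.89

Risk-neutral probability p = (1 + 0.05 − 0.65)/(1.45 − 0.65) = 0.4000/0.8000 = 0.5000
Terminal stock prices: S_uu = 42.05, S_ud = 18.85, S_dd = 8.45
Terminal payoffs (K − S): max(-23.05, 0) = 0, max(0.15, 0) = 0.15, max(10.55, 0) = 10.55
Node u (S = 29): continuation = 1/1.05·[0.5000·0.0000 + 0.5000·0.1500] = 0.0714; exercise value = 0.0000 ≤ continuation, so V_u = 0.0714
Node d (S = 13): continuation = 1/1.05·[0.5000·0.1500 + 0.5000·10.5500] = 5.0952; exercise value = 6.0000 > continuation, so V_d = 6.0000 (exercise)
Node 0 (S = 20): continuation = 1/1.05·[0.5000·0.0714 + 0.5000·6.0000] = 2.8912; exercise value = 0.0000 ≤ continuation, so V_0 = 2.8912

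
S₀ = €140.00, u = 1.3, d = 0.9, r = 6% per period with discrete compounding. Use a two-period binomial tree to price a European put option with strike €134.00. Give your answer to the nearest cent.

Risk-neutral probability p = (1 + 0.06 − 0.9)/(1.3 − 0.9) = 0.1600/0.4000 = 0.4000
Terminal stock prices: S_uu = 236.6, S_ud = 163.8, S_dd = 113.4
Terminal payoffs (K − S): max(-102.6, 0) = 0, max(-29.8, 0) = 0, max(20.6, 0) = 20.6
Node u (S = 182): V_u = 1/1.06·[0.4000·0.0000 + 0.6000·0.0000] = 0.0000
Node d (S = 126): V_d = 1/1.06·[0.4000·0.0000 + 0.6000·20.6000] = 11.6604
Node 0 (S = 140): V_0 = 1/1.06·[0.4000·0.0000 + 0.6000·11.6604] = 6.6002

€6.60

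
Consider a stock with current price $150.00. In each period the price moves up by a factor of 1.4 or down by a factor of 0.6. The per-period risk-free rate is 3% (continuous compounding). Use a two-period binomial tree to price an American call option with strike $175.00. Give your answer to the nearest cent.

Risk-neutral probability p = (e^0.03 − 0.6)/(1.4 − 0.6) = 0.4305/0.8000 = 0.5381
Terminal stock prices: S_uu = 294, S_ud = 126, S_dd = 54
Terminal payoffs (S − K): max(119, 0) = 119, max(-49, 0) = 0, max(-121, 0) = 0
Node u (S = 210): continuation = e^(−0.03)·[0.5381·119.0000 + 0.4619·0.0000] = 62.1377; exercise value = 35.0000 ≤ continuation, so V_u = 62.1377
Node d (S = 90): continuation = e^(−0.03)·[0.5381·0.0000 + 0.4619·0.0000] = 0.0000; exercise value = 0.0000 ≤ continuation, so V_d = 0.0000
Node 0 (S = 150): continuation = e^(−0.03)·[0.5381·62.1377 + 0.4619·0.0000] = 32.4462; exercise value = 0.0000 ≤ continuation, so V_0 = 32.4462

$32.45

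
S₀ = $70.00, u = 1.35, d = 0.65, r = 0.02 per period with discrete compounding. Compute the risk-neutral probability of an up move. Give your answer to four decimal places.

Risk-neutral probability p = (1 + 0.02 − 0.65)/(1.35 − 0.65) = 0.3700/0.7000 = 0.5286

p = 0.5286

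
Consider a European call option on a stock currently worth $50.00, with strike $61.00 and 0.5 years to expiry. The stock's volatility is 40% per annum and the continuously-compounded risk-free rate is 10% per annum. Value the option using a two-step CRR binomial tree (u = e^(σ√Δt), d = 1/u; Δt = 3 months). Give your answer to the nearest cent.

CRR parameters: u = e^(σ√Δt) = e^(0.4·√0.25) = 1.2214, d = 1/u = 0.8187
Per-period rate: rΔt = 0.1·0.25 = 0.025, so R = e^0.025 = 1.0253
Risk-neutral probability p = (e^0.025 − 0.8187)/(1.2214 − 0.8187) = 0.2066/0.4027 = 0.5130
Terminal stock prices: S_uu = 74.59, S_ud = 50, S_dd = 33.52
Terminal payoffs (S − K): max(13.59, 0) = 13.59, max(-11, 0) = 0, max(-27.48, 0) = 0
Node u (S = 61.07): V_u = e^(−0.025)·[0.5130·13.5912 + 0.4870·0.0000] = 6.8006
Node d (S = 40.94): V_d = e^(−0.025)·[0.5130·0.0000 + 0.4870·0.0000] = 0.0000
Node 0 (S = 50): V_0 = e^(−0.025)·[0.5130·6.8006 + 0.4870·0.0000] = 3.4028

$3.40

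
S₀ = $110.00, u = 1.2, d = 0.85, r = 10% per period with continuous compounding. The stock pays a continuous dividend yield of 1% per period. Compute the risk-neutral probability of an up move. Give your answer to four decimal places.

Per-period risk-free factor R = e^0.1 = 1.1052; dividend-adjusted growth = e^(0.1−0.01) = 1.0942.
Risk-neutral probability p = (1.0942 − 0.85)/(1.2 − 0.85) = 0.2442/0.3500 = 0.6976

p = 0.6976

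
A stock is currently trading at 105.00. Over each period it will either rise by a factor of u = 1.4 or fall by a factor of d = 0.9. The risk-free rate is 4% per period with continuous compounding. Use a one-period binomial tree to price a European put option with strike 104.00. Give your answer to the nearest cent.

Risk-neutral probability p = (e^0.04 − 0.9)/(1.4 − 0.9) = 0.1408/0.5000 = 0.2816
Terminal stock prices: S_u = 147, S_d = 94.5
Terminal payoffs (K − S): max(-43, 0) = 0, max(9.5, 0) = 9.5
Node 0 (S = 105): V_0 = e^(−0.04)·[0.2816·0.0000 + 0.7184·9.5000] = 6.5570

6.56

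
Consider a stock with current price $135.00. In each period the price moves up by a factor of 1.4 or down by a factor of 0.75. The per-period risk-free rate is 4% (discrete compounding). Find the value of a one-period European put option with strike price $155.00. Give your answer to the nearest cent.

$28.62

Risk-neutral probability p = (1 + 0.04 − 0.75)/(1.4 − 0.75) = 0.2900/0.6500 = 0.4462
Terminal stock prices: S_u = 189, S_d = 101.2
Terminal payoffs (K − S): max(-34, 0) = 0, max(53.75, 0) = 53.75
Node 0 (S = 135): V_0 = 1/1.04·[0.4462·0.0000 + 0.5538·53.7500] = 28.6243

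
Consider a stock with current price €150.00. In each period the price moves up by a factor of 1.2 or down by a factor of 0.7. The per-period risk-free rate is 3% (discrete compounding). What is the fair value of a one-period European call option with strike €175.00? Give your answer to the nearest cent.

€3.20

Risk-neutral probability p = (1 + 0.03 − 0.7)/(1.2 − 0.7) = 0.3300/0.5000 = 0.6600
Terminal stock prices: S_u = 180, S_d = 105
Terminal payoffs (S − K): max(5, 0) = 5, max(-70, 0) = 0
Node 0 (S = 150): V_0 = 1/1.03·[0.6600·5.0000 + 0.3400·0.0000] = 3.2039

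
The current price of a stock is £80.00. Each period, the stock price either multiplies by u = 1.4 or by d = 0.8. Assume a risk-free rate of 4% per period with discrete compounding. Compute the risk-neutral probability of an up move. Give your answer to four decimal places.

Risk-neutral probability p = (1 + 0.04 − 0.8)/(1.4 − 0.8) = 0.2400/0.6000 = 0.4000

p = 0.4000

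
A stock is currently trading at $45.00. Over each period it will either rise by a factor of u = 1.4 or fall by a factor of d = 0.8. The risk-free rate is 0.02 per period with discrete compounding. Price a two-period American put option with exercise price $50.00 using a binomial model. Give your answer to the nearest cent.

$8.69

Risk-neutral probability p = (1 + 0.02 − 0.8)/(1.4 − 0.8) = 0.2200/0.6000 = 0.3667
Terminal stock prices: S_uu = 88.2, S_ud = 50.4, S_dd = 28.8
Terminal payoffs (K − S): max(-38.2, 0) = 0, max(-0.4, 0) = 0, max(21.2, 0) = 21.2
Node u (S = 63): continuation = 1/1.02·[0.3667·0.0000 + 0.6333·0.0000] = 0.0000; exercise value = 0.0000 ≤ continuation, so V_u = 0.0000
Node d (S = 36): continuation = 1/1.02·[0.3667·0.0000 + 0.6333·21.2000] = 13.1634; exercise value = 14.0000 > continuation, so V_d = 14.0000 (exercise)
Node 0 (S = 45): continuation = 1/1.02·[0.3667·0.0000 + 0.6333·14.0000] = 8.6928; exercise value = 5.0000 ≤ continuation, so V_0 = 8.6928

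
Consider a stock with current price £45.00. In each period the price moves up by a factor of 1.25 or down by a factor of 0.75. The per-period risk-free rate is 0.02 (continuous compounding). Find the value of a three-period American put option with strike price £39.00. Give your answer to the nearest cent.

£4.36

Risk-neutral probability p = (e^0.02 − 0.75)/(1.25 − 0.75) = 0.2702/0.5000 = 0.5404
Terminal stock prices: S_uuu = 87.89, S_uud = 52.73, S_udd = 31.64, S_ddd = 18.98
Terminal payoffs (K − S): max(-48.89, 0) = 0, max(-13.73, 0) = 0, max(7.359, 0) = 7.359, max(20.02, 0) = 20.02
Node uu (S = 70.31): continuation = e^(−0.02)·[0.5404·0.0000 + 0.4596·0.0000] = 0.0000; exercise value = 0.0000 ≤ continuation, so V_uu = 0.0000
Node ud (S = 42.19): continuation = e^(−0.02)·[0.5404·0.0000 + 0.4596·7.3594] = 3.3154; exercise value = 0.0000 ≤ continuation, so V_ud = 3.3154
Node dd (S = 25.31): continuation = e^(−0.02)·[0.5404·7.3594 + 0.4596·20.0156] = 12.9152; exercise value = 13.6875 > continuation, so V_dd = 13.6875 (exercise)
Node u (S = 56.25): continuation = e^(−0.02)·[0.5404·0.0000 + 0.4596·3.3154] = 1.4936; exercise value = 0.0000 ≤ continuation, so V_u = 1.4936
Node d (S = 33.75): continuation = e^(−0.02)·[0.5404·3.3154 + 0.4596·13.6875] = 7.9223; exercise value = 5.2500 ≤ continuation, so V_d = 7.9223
Node 0 (S = 45): continuation = e^(−0.02)·[0.5404·1.4936 + 0.4596·7.9223] = 4.3601; exercise value = 0.0000 ≤ continuation, so V_0 = 4.3601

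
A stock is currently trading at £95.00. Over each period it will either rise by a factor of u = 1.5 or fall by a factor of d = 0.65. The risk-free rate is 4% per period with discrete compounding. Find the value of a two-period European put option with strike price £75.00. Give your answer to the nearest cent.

£9.44

Risk-neutral probability p = (1 + 0.04 − 0.65)/(1.5 − 0.65) = 0.3900/0.8500 = 0.4588
Terminal stock prices: S_uu = 213.8, S_ud = 92.62, S_dd = 40.14
Terminal payoffs (K − S): max(-138.8, 0) = 0, max(-17.62, 0) = 0, max(34.86, 0) = 34.86
Node u (S = 142.5): V_u = 1/1.04·[0.4588·0.0000 + 0.5412·0.0000] = 0.0000
Node d (S = 61.75): V_d = 1/1.04·[0.4588·0.0000 + 0.5412·34.8625] = 18.1411
Node 0 (S = 95): V_0 = 1/1.04·[0.4588·0.0000 + 0.5412·18.1411] = 9.4399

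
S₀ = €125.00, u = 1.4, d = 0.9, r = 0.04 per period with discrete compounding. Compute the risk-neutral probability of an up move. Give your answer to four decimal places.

Risk-neutral probability p = (1 + 0.04 − 0.9)/(1.4 − 0.9) = 0.1400/0.5000 = 0.2800

p = 0.2800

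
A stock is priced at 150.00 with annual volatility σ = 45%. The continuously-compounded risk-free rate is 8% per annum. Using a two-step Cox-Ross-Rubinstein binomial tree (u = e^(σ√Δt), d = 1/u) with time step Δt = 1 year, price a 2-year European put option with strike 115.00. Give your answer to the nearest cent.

12.50

CRR parameters: u = e^(σ√Δt) = e^(0.45·√1) = 1.5683, d = 1/u = 0.6376
Per-period rate: rΔt = 0.08·1 = 0.08, so R = e^0.08 = 1.0833
Risk-neutral probability p = (e^0.08 − 0.6376)/(1.5683 − 0.6376) = 0.4457/0.9307 = 0.4789
Terminal stock prices: S_uu = 368.9, S_ud = 150, S_dd = 60.99
Terminal payoffs (K − S): max(-253.9, 0) = 0, max(-35, 0) = 0, max(54.01, 0) = 54.01
Node u (S = 235.2): V_u = e^(−0.08)·[0.4789·0.0000 + 0.5211·0.0000] = 0.0000
Node d (S = 95.64): V_d = e^(−0.08)·[0.4789·0.0000 + 0.5211·54.0146] = 25.9854
Node 0 (S = 150): V_0 = e^(−0.08)·[0.4789·0.0000 + 0.5211·25.9854] = 12.5011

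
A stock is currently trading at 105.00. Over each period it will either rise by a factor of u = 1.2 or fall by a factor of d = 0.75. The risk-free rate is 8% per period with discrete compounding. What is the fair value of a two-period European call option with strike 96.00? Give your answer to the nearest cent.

Risk-neutral probability p = (1 + 0.08 − 0.75)/(1.2 − 0.75) = 0.3300/0.4500 = 0.7333
Terminal stock prices: S_uu = 151.2, S_ud = 94.5, S_dd = 59.06
Terminal payoffs (S − K): max(55.2, 0) = 55.2, max(-1.5, 0) = 0, max(-36.94, 0) = 0
Node u (S = 126): V_u = 1/1.08·[0.7333·55.2000 + 0.2667·0.0000] = 37.4815
Node d (S = 78.75): V_d = 1/1.08·[0.7333·0.0000 + 0.2667·0.0000] = 0.0000
Node 0 (S = 105): V_0 = 1/1.08·[0.7333·37.4815 + 0.2667·0.0000] = 25.4504

25.45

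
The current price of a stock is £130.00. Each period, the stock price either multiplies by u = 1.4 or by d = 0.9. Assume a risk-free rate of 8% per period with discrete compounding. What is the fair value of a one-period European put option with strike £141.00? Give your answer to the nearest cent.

Risk-neutral probability p = (1 + 0.08 − 0.9)/(1.4 − 0.9) = 0.1800/0.5000 = 0.3600
Terminal stock prices: S_u = 182, S_d = 117
Terminal payoffs (K − S): max(-41, 0) = 0, max(24, 0) = 24
Node 0 (S = 130): V_0 = 1/1.08·[0.3600·0.0000 + 0.6400·24.0000] = 14.2222

£14.22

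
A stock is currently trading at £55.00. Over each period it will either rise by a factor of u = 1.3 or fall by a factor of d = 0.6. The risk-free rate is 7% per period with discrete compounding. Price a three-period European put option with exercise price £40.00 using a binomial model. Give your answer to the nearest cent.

Risk-neutral probability p = (1 + 0.07 − 0.6)/(1.3 − 0.6) = 0.4700/0.7000 = 0.6714
Terminal stock prices: S_uuu = 120.8, S_uud = 55.77, S_udd = 25.74, S_ddd = 11.88
Terminal payoffs (K − S): max(-80.84, 0) = 0, max(-15.77, 0) = 0, max(14.26, 0) = 14.26, max(28.12, 0) = 28.12
Node uu (S = 92.95): V_uu = 1/1.07·[0.6714·0.0000 + 0.3286·0.0000] = 0.0000
Node ud (S = 42.9): V_ud = 1/1.07·[0.6714·0.0000 + 0.3286·14.2600] = 4.3789
Node dd (S = 19.8): V_dd = 1/1.07·[0.6714·14.2600 + 0.3286·28.1200] = 17.5832
Node u (S = 71.5): V_u = 1/1.07·[0.6714·0.0000 + 0.3286·4.3789] = 1.3447
Node d (S = 33): V_d = 1/1.07·[0.6714·4.3789 + 0.3286·17.5832] = 8.1472
Node 0 (S = 55): V_0 = 1/1.07·[0.6714·1.3447 + 0.3286·8.1472] = 3.3456

£3.35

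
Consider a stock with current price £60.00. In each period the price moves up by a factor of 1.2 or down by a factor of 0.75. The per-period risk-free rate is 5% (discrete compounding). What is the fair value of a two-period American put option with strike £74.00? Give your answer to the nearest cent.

£14.00

Risk-neutral probability p = (1 + 0.05 − 0.75)/(1.2 − 0.75) = 0.3000/0.4500 = 0.6667
Terminal stock prices: S_uu = 86.4, S_ud = 54, S_dd = 33.75
Terminal payoffs (K − S): max(-12.4, 0) = 0, max(20, 0) = 20, max(40.25, 0) = 40.25
Node u (S = 72): continuation = 1/1.05·[0.6667·0.0000 + 0.3333·20.0000] = 6.3492; exercise value = 2.0000 ≤ continuation, so V_u = 6.3492
Node d (S = 45): continuation = 1/1.05·[0.6667·20.0000 + 0.3333·40.2500] = 25.4762; exercise value = 29.0000 > continuation, so V_d = 29.0000 (exercise)
Node 0 (S = 60): continuation = 1/1.05·[0.6667·6.3492 + 0.3333·29.0000] = 13.2376; exercise value = 14.0000 > continuation, so V_0 = 14.0000 (exercise)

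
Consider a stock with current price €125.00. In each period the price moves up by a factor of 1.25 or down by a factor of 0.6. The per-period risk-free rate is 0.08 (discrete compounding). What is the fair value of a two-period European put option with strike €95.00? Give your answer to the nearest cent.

€3.35

Risk-neutral probability p = (1 + 0.08 − 0.6)/(1.25 − 0.6) = 0.4800/0.6500 = 0.7385
Terminal stock prices: S_uu = 195.3, S_ud = 93.75, S_dd = 45
Terminal payoffs (K − S): max(-100.3, 0) = 0, max(1.25, 0) = 1.25, max(50, 0) = 50
Node u (S = 156.2): V_u = 1/1.08·[0.7385·0.0000 + 0.2615·1.2500] = 0.3027
Node d (S = 75): V_d = 1/1.08·[0.7385·1.2500 + 0.2615·50.0000] = 12.9630
Node 0 (S = 125): V_0 = 1/1.08·[0.7385·0.3027 + 0.2615·12.9630] = 3.3462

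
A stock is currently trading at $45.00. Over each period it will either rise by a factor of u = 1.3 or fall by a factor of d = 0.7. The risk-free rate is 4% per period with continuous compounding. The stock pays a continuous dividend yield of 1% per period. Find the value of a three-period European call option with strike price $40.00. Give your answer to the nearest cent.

$13.52

Per-period risk-free factor R = e^0.04 = 1.0408; dividend-adjusted growth = e^(0.04−0.01) = 1.0305.
Risk-neutral probability p = (1.0305 − 0.7)/(1.3 − 0.7) = 0.3305/0.6000 = 0.5508
Terminal stock prices: S_uuu = 98.87, S_uud = 53.24, S_udd = 28.66, S_ddd = 15.43
Terminal payoffs (S − K): max(58.87, 0) = 58.87, max(13.24, 0) = 13.24, max(-11.34, 0) = 0, max(-24.57, 0) = 0
Node uu (S = 76.05): V_uu = e^(−0.04)·[0.5508·58.8650 + 0.4492·13.2350] = 36.8617
Node ud (S = 40.95): V_ud = e^(−0.04)·[0.5508·13.2350 + 0.4492·0.0000] = 7.0035
Node dd (S = 22.05): V_dd = e^(−0.04)·[0.5508·0.0000 + 0.4492·0.0000] = 0.0000
Node u (S = 58.5): V_u = e^(−0.04)·[0.5508·36.8617 + 0.4492·7.0035] = 22.5287
Node d (S = 31.5): V_d = e^(−0.04)·[0.5508·7.0035 + 0.4492·0.0000] = 3.7060
Node 0 (S = 45): V_0 = e^(−0.04)·[0.5508·22.5287 + 0.4492·3.7060] = 13.5209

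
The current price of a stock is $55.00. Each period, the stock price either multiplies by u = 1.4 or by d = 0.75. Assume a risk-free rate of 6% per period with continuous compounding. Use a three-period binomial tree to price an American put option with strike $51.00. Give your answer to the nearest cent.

Risk-neutral probability p = (e^0.06 − 0.75)/(1.4 − 0.75) = 0.3118/0.6500 = 0.4797
Terminal stock prices: S_uuu = 150.9, S_uud = 80.85, S_udd = 43.31, S_ddd = 23.2
Terminal payoffs (K − S): max(-99.92, 0) = 0, max(-29.85, 0) = 0, max(7.688, 0) = 7.688, max(27.8, 0) = 27.8
Node uu (S = 107.8): continuation = e^(−0.06)·[0.4797·0.0000 + 0.5203·0.0000] = 0.0000; exercise value = 0.0000 ≤ continuation, so V_uu = 0.0000
Node ud (S = 57.75): continuation = e^(−0.06)·[0.4797·0.0000 + 0.5203·7.6875] = 3.7665; exercise value = 0.0000 ≤ continuation, so V_ud = 3.7665
Node dd (S = 30.94): continuation = e^(−0.06)·[0.4797·7.6875 + 0.5203·27.7969] = 17.0925; exercise value = 20.0625 > continuation, so V_dd = 20.0625 (exercise)
Node u (S = 77): continuation = e^(−0.06)·[0.4797·0.0000 + 0.5203·3.7665] = 1.8454; exercise value = 0.0000 ≤ continuation, so V_u = 1.8454
Node d (S = 41.25): continuation = e^(−0.06)·[0.4797·3.7665 + 0.5203·20.0625] = 11.5315; exercise value = 9.7500 ≤ continuation, so V_d = 11.5315
Node 0 (S = 55): continuation = e^(−0.06)·[0.4797·1.8454 + 0.5203·11.5315] = 6.4837; exercise value = 0.0000 ≤ continuation, so V_0 = 6.4837

$6.48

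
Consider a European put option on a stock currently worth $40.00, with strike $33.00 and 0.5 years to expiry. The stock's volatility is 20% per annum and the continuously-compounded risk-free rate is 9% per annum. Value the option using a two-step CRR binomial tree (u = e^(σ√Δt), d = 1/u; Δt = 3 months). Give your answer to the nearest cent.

CRR parameters: u = e^(σ√Δt) = e^(0.2·√0.25) = 1.1052, d = 1/u = 0.9048
Per-period rate: rΔt = 0.09·0.25 = 0.0225, so R = e^0.0225 = 1.0228
Risk-neutral probability p = (e^0.0225 − 0.9048)/(1.1052 − 0.9048) = 0.1179/0.2003 = 0.5886
Terminal stock prices: S_uu = 48.86, S_ud = 40, S_dd = 32.75
Terminal payoffs (K − S): max(-15.86, 0) = 0, max(-7, 0) = 0, max(0.2508, 0) = 0.2508
Node u (S = 44.21): V_u = e^(−0.0225)·[0.5886·0.0000 + 0.4114·0.0000] = 0.0000
Node d (S = 36.19): V_d = e^(−0.0225)·[0.5886·0.0000 + 0.4114·0.2508] = 0.1009
Node 0 (S = 40): V_0 = e^(−0.0225)·[0.5886·0.0000 + 0.4114·0.1009] = 0.0406

$0.04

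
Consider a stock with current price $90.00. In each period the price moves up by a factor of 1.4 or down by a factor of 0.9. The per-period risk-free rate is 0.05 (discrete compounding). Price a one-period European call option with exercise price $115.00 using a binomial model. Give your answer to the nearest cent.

Risk-neutral probability p = (1 + 0.05 − 0.9)/(1.4 − 0.9) = 0.1500/0.5000 = 0.3000
Terminal stock prices: S_u = 126, S_d = 81
Terminal payoffs (S − K): max(11, 0) = 11, max(-34, 0) = 0
Node 0 (S = 90): V_0 = 1/1.05·[0.3000·11.0000 + 0.7000·0.0000] = 3.1429

$3.14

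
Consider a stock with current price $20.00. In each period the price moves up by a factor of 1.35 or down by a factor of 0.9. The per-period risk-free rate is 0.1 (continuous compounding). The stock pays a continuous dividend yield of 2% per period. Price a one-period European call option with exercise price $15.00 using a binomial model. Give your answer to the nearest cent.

$6.03

Per-period risk-free factor R = e^0.1 = 1.1052; dividend-adjusted growth = e^(0.1−0.02) = 1.0833.
Risk-neutral probability p = (1.0833 − 0.9)/(1.35 − 0.9) = 0.1833/0.4500 = 0.4073
Terminal stock prices: S_u = 27, S_d = 18
Terminal payoffs (S − K): max(12, 0) = 12, max(3, 0) = 3
Node 0 (S = 20): V_0 = e^(−0.1)·[0.4073·12.0000 + 0.5927·3.0000] = 6.0314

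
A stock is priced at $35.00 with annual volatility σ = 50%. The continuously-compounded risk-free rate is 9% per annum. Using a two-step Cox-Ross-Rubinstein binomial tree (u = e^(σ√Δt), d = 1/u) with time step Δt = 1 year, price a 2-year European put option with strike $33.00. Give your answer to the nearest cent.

CRR parameters: u = e^(σ√Δt) = e^(0.5·√1) = 1.6487, d = 1/u = 0.6065
Per-period rate: rΔt = 0.09·1 = 0.09, so R = e^0.09 = 1.0942
Risk-neutral probability p = (e^0.09 − 0.6065)/(1.6487 − 0.6065) = 0.4876/1.0422 = 0.4679
Terminal stock prices: S_uu = 95.14, S_ud = 35, S_dd = 12.88
Terminal payoffs (K − S): max(-62.14, 0) = 0, max(-2, 0) = 0, max(20.12, 0) = 20.12
Node u (S = 57.71): V_u = e^(−0.09)·[0.4679·0.0000 + 0.5321·0.0000] = 0.0000
Node d (S = 21.23): V_d = e^(−0.09)·[0.4679·0.0000 + 0.5321·20.1242] = 9.7864
Node 0 (S = 35): V_0 = e^(−0.09)·[0.4679·0.0000 + 0.5321·9.7864] = 4.7591

$4.76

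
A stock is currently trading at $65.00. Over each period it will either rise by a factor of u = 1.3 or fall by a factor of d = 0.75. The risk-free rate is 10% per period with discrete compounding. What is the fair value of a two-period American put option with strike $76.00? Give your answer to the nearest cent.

Risk-neutral probability p = (1 + 0.1 − 0.75)/(1.3 − 0.75) = 0.3500/0.5500 = 0.6364
Terminal stock prices: S_uu = 109.9, S_ud = 63.38, S_dd = 36.56
Terminal payoffs (K − S): max(-33.85, 0) = 0, max(12.62, 0) = 12.62, max(39.44, 0) = 39.44
Node u (S = 84.5): continuation = 1/1.1·[0.6364·0.0000 + 0.3636·12.6250] = 4.1736; exercise value = 0.0000 ≤ continuation, so V_u = 4.1736
Node d (S = 48.75): continuation = 1/1.1·[0.6364·12.6250 + 0.3636·39.4375] = 20.3409; exercise value = 27.2500 > continuation, so V_d = 27.2500 (exercise)
Node 0 (S = 65): continuation = 1/1.1·[0.6364·4.1736 + 0.3636·27.2500] = 11.4227; exercise value = 11.0000 ≤ continuation, so V_0 = 11.4227

$11.42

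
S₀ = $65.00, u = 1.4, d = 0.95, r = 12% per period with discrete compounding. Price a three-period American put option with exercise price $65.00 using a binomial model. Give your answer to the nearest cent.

Risk-neutral probability p = (1 + 0.12 − 0.95)/(1.4 − 0.95) = 0.1700/0.4500 = 0.3778
Terminal stock prices: S_uuu = 178.4, S_uud = 121, S_udd = 82.13, S_ddd = 55.73
Terminal payoffs (K − S): max(-113.4, 0) = 0, max(-56.03, 0) = 0, max(-17.13, 0) = 0, max(9.271, 0) = 9.271
Node uu (S = 127.4): continuation = 1/1.12·[0.3778·0.0000 + 0.6222·0.0000] = 0.0000; exercise value = 0.0000 ≤ continuation, so V_uu = 0.0000
Node ud (S = 86.45): continuation = 1/1.12·[0.3778·0.0000 + 0.6222·0.0000] = 0.0000; exercise value = 0.0000 ≤ continuation, so V_ud = 0.0000
Node dd (S = 58.66): continuation = 1/1.12·[0.3778·0.0000 + 0.6222·9.2706] = 5.1503; exercise value = 6.3375 > continuation, so V_dd = 6.3375 (exercise)
Node u (S = 91): continuation = 1/1.12·[0.3778·0.0000 + 0.6222·0.0000] = 0.0000; exercise value = 0.0000 ≤ continuation, so V_u = 0.0000
Node d (S = 61.75): continuation = 1/1.12·[0.3778·0.0000 + 0.6222·6.3375] = 3.5208; exercise value = 3.2500 ≤ continuation, so V_d = 3.5208
Node 0 (S = 65): continuation = 1/1.12·[0.3778·0.0000 + 0.6222·3.5208] = 1.9560; exercise value = 0.0000 ≤ continuation, so V_0 = 1.9560

$1.96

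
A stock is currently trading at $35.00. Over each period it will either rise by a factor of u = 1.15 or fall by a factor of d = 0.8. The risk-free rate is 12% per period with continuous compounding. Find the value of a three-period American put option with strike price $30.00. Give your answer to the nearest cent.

Risk-neutral probability p = (e^0.12 − 0.8)/(1.15 − 0.8) = 0.3275/0.3500 = 0.9357
Terminal stock prices: S_uuu = 53.23, S_uud = 37.03, S_udd = 25.76, S_ddd = 17.92
Terminal payoffs (K − S): max(-23.23, 0) = 0, max(-7.03, 0) = 0, max(4.24, 0) = 4.24, max(12.08, 0) = 12.08
Node uu (S = 46.29): continuation = e^(−0.12)·[0.9357·0.0000 + 0.0643·0.0000] = 0.0000; exercise value = 0.0000 ≤ continuation, so V_uu = 0.0000
Node ud (S = 32.2): continuation = e^(−0.12)·[0.9357·0.0000 + 0.0643·4.2400] = 0.2418; exercise value = 0.0000 ≤ continuation, so V_ud = 0.2418
Node dd (S = 22.4): continuation = e^(−0.12)·[0.9357·4.2400 + 0.0643·12.0800] = 4.2076; exercise value = 7.6000 > continuation, so V_dd = 7.6000 (exercise)
Node u (S = 40.25): continuation = e^(−0.12)·[0.9357·0.0000 + 0.0643·0.2418] = 0.0138; exercise value = 0.0000 ≤ continuation, so V_u = 0.0138
Node d (S = 28): continuation = e^(−0.12)·[0.9357·0.2418 + 0.0643·7.6000] = 0.6340; exercise value = 2.0000 > continuation, so V_d = 2.0000 (exercise)
Node 0 (S = 35): continuation = e^(−0.12)·[0.9357·0.0138 + 0.0643·2.0000] = 0.1255; exercise value = 0.0000 ≤ continuation, so V_0 = 0.1255

$0.13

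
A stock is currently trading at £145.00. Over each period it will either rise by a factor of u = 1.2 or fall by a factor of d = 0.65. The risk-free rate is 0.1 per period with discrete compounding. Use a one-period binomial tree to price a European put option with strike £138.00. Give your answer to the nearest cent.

£7.23

Risk-neutral probability p = (1 + 0.1 − 0.65)/(1.2 − 0.65) = 0.4500/0.5500 = 0.8182
Terminal stock prices: S_u = 174, S_d = 94.25
Terminal payoffs (K − S): max(-36, 0) = 0, max(43.75, 0) = 43.75
Node 0 (S = 145): V_0 = 1/1.1·[0.8182·0.0000 + 0.1818·43.7500] = 7.2314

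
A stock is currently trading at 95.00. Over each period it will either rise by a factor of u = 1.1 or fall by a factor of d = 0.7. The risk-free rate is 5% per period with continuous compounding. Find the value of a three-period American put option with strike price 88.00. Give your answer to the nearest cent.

Risk-neutral probability p = (e^0.05 − 0.7)/(1.1 − 0.7) = 0.3513/0.4000 = 0.8782
Terminal stock prices: S_uuu = 126.4, S_uud = 80.47, S_udd = 51.2, S_ddd = 32.58
Terminal payoffs (K − S): max(-38.45, 0) = 0, max(7.535, 0) = 7.535, max(36.8, 0) = 36.8, max(55.42, 0) = 55.42
Node uu (S = 115): continuation = e^(−0.05)·[0.8782·0.0000 + 0.1218·7.5350] = 0.8732; exercise value = 0.0000 ≤ continuation, so V_uu = 0.8732
Node ud (S = 73.15): continuation = e^(−0.05)·[0.8782·7.5350 + 0.1218·36.7950] = 10.5582; exercise value = 14.8500 > continuation, so V_ud = 14.8500 (exercise)
Node dd (S = 46.55): continuation = e^(−0.05)·[0.8782·36.7950 + 0.1218·55.4150] = 37.1582; exercise value = 41.4500 > continuation, so V_dd = 41.4500 (exercise)
Node u (S = 104.5): continuation = e^(−0.05)·[0.8782·0.8732 + 0.1218·14.8500] = 2.4502; exercise value = 0.0000 ≤ continuation, so V_u = 2.4502
Node d (S = 66.5): continuation = e^(−0.05)·[0.8782·14.8500 + 0.1218·41.4500] = 17.2082; exercise value = 21.5000 > continuation, so V_d = 21.5000 (exercise)
Node 0 (S = 95): continuation = e^(−0.05)·[0.8782·2.4502 + 0.1218·21.5000] = 4.5382; exercise value = 0.0000 ≤ continuation, so V_0 = 4.5382

4.54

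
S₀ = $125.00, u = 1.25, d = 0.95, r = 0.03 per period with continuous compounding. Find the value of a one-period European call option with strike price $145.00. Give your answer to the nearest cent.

Risk-neutral probability p = (e^0.03 − 0.95)/(1.25 − 0.95) = 0.0805/0.3000 = 0.2682
Terminal stock prices: S_u = 156.2, S_d = 118.8
Terminal payoffs (S − K): max(11.25, 0) = 11.25, max(-26.25, 0) = 0
Node 0 (S = 125): V_0 = e^(−0.03)·[0.2682·11.2500 + 0.7318·0.0000] = 2.9279

$2.93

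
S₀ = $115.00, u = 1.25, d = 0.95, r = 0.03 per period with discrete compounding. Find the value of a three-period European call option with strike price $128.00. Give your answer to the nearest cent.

$8.47

Risk-neutral probability p = (1 + 0.03 − 0.95)/(1.25 − 0.95) = 0.0800/0.3000 = 0.2667
Terminal stock prices: S_uuu = 224.6, S_uud = 170.7, S_udd = 129.7, S_ddd = 98.6
Terminal payoffs (S − K): max(96.61, 0) = 96.61, max(42.7, 0) = 42.7, max(1.734, 0) = 1.734, max(-29.4, 0) = 0
Node uu (S = 179.7): V_uu = 1/1.03·[0.2667·96.6094 + 0.7333·42.7031] = 55.4157
Node ud (S = 136.6): V_ud = 1/1.03·[0.2667·42.7031 + 0.7333·1.7344] = 12.2907
Node dd (S = 103.8): V_dd = 1/1.03·[0.2667·1.7344 + 0.7333·0.0000] = 0.4490
Node u (S = 143.8): V_u = 1/1.03·[0.2667·55.4157 + 0.7333·12.2907] = 23.0977
Node d (S = 109.2): V_d = 1/1.03·[0.2667·12.2907 + 0.7333·0.4490] = 3.5017
Node 0 (S = 115): V_0 = 1/1.03·[0.2667·23.0977 + 0.7333·3.5017] = 8.4731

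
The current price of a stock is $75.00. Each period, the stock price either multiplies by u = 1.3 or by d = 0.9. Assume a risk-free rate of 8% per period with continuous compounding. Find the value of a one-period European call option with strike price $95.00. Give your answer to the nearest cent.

$1.06

Risk-neutral probability p = (e^0.08 − 0.9)/(1.3 − 0.9) = 0.1833/0.4000 = 0.4582
Terminal stock prices: S_u = 97.5, S_d = 67.5
Terminal payoffs (S − K): max(2.5, 0) = 2.5, max(-27.5, 0) = 0
Node 0 (S = 75): V_0 = e^(−0.08)·[0.4582·2.5000 + 0.5418·0.0000] = 1.0575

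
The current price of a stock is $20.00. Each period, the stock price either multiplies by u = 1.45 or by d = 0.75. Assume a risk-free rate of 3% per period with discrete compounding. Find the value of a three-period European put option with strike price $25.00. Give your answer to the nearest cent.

Risk-neutral probability p = (1 + 0.03 − 0.75)/(1.45 − 0.75) = 0.2800/0.7000 = 0.4000
Terminal stock prices: S_uuu = 60.97, S_uud = 31.54, S_udd = 16.31, S_ddd = 8.438
Terminal payoffs (K − S): max(-35.97, 0) = 0, max(-6.537, 0) = 0, max(8.688, 0) = 8.688, max(16.56, 0) = 16.56
Node uu (S = 42.05): V_uu = 1/1.03·[0.4000·0.0000 + 0.6000·0.0000] = 0.0000
Node ud (S = 21.75): V_ud = 1/1.03·[0.4000·0.0000 + 0.6000·8.6875] = 5.0607
Node dd (S = 11.25): V_dd = 1/1.03·[0.4000·8.6875 + 0.6000·16.5625] = 13.0218
Node u (S = 29): V_u = 1/1.03·[0.4000·0.0000 + 0.6000·5.0607] = 2.9480
Node d (S = 15): V_d = 1/1.03·[0.4000·5.0607 + 0.6000·13.0218] = 9.5509
Node 0 (S = 20): V_0 = 1/1.03·[0.4000·2.9480 + 0.6000·9.5509] = 6.7084

$6.71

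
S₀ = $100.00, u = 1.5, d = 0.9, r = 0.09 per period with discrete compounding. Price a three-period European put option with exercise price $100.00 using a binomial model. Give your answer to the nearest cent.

$6.68

Risk-neutral probability p = (1 + 0.09 − 0.9)/(1.5 − 0.9) = 0.1900/0.6000 = 0.3167
Terminal stock prices: S_uuu = 337.5, S_uud = 202.5, S_udd = 121.5, S_ddd = 72.9
Terminal payoffs (K − S): max(-237.5, 0) = 0, max(-102.5, 0) = 0, max(-21.5, 0) = 0, max(27.1, 0) = 27.1
Node uu (S = 225): V_uu = 1/1.09·[0.3167·0.0000 + 0.6833·0.0000] = 0.0000
Node ud (S = 135): V_ud = 1/1.09·[0.3167·0.0000 + 0.6833·0.0000] = 0.0000
Node dd (S = 81): V_dd = 1/1.09·[0.3167·0.0000 + 0.6833·27.1000] = 16.9893
Node u (S = 150): V_u = 1/1.09·[0.3167·0.0000 + 0.6833·0.0000] = 0.0000
Node d (S = 90): V_d = 1/1.09·[0.3167·0.0000 + 0.6833·16.9893] = 10.6508
Node 0 (S = 100): V_0 = 1/1.09·[0.3167·0.0000 + 0.6833·10.6508] = 6.6771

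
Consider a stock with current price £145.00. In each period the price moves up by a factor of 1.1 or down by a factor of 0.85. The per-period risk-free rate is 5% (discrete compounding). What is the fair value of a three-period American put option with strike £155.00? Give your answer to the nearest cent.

£10.00

Risk-neutral probability p = (1 + 0.05 − 0.85)/(1.1 − 0.85) = 0.2000/0.2500 = 0.8000
Terminal stock prices: S_uuu = 193, S_uud = 149.1, S_udd = 115.2, S_ddd = 89.05
Terminal payoffs (K − S): max(-38, 0) = 0, max(5.867, 0) = 5.867, max(39.76, 0) = 39.76, max(65.95, 0) = 65.95
Node uu (S = 175.5): continuation = 1/1.05·[0.8000·0.0000 + 0.2000·5.8675] = 1.1176; exercise value = 0.0000 ≤ continuation, so V_uu = 1.1176
Node ud (S = 135.6): continuation = 1/1.05·[0.8000·5.8675 + 0.2000·39.7613] = 12.0440; exercise value = 19.4250 > continuation, so V_ud = 19.4250 (exercise)
Node dd (S = 104.8): continuation = 1/1.05·[0.8000·39.7613 + 0.2000·65.9519] = 42.8565; exercise value = 50.2375 > continuation, so V_dd = 50.2375 (exercise)
Node u (S = 159.5): continuation = 1/1.05·[0.8000·1.1176 + 0.2000·19.4250] = 4.5515; exercise value = 0.0000 ≤ continuation, so V_u = 4.5515
Node d (S = 123.2): continuation = 1/1.05·[0.8000·19.4250 + 0.2000·50.2375] = 24.3690; exercise value = 31.7500 > continuation, so V_d = 31.7500 (exercise)
Node 0 (S = 145): continuation = 1/1.05·[0.8000·4.5515 + 0.2000·31.7500] = 9.5154; exercise value = 10.0000 > continuation, so V_0 = 10.0000 (exercise)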